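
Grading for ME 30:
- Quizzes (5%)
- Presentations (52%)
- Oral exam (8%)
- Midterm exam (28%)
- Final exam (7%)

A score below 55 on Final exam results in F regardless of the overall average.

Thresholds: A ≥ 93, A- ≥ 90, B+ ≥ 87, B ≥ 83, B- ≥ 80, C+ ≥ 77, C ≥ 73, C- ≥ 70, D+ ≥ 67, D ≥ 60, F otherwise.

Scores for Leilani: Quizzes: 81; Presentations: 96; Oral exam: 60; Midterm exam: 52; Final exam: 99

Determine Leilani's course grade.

B-

Final exam score 99 ≥ 55: minimum met.
Weighted total:
  Quizzes 81 × 0.05 = 4.05
  Presentations 96 × 0.52 = 49.92
  Oral exam 60 × 0.08 = 4.8
  Midterm exam 52 × 0.28 = 14.56
  Final exam 99 × 0.07 = 6.93
Sum = 80.26
80.26 is ≥ 80 and < 83 → B-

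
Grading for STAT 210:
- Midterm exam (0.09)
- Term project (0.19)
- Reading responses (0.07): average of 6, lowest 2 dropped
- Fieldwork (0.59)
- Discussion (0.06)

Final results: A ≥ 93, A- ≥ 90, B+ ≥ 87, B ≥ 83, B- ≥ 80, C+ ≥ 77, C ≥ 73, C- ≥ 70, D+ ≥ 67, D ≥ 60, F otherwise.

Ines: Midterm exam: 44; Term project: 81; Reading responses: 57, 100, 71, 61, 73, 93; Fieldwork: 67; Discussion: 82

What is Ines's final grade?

D+

Reading responses: drop 57, 61 → average of remaining 4 = 337/4 = 84.25
Weighted total:
  Midterm exam 44 × 0.09 = 3.96
  Term project 81 × 0.19 = 15.39
  Reading responses 84.25 × 0.07 = 5.8975
  Fieldwork 67 × 0.59 = 39.53
  Discussion 82 × 0.06 = 4.92
Sum = 69.6975
69.6975 is ≥ 67 and < 70 → D+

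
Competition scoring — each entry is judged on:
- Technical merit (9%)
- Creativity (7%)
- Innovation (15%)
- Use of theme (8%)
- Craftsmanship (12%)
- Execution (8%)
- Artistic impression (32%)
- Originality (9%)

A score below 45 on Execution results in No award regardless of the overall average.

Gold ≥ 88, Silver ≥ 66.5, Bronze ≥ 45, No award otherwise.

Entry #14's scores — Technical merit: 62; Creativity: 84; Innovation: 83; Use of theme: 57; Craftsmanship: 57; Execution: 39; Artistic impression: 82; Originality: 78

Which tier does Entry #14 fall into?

Execution score 39 < 45: minimum not met.
Weighted total:
  Technical merit 62 × 0.09 = 5.58
  Creativity 84 × 0.07 = 5.88
  Innovation 83 × 0.15 = 12.45
  Use of theme 57 × 0.08 = 4.56
  Craftsmanship 57 × 0.12 = 6.84
  Execution 39 × 0.08 = 3.12
  Artistic impression 82 × 0.32 = 26.24
  Originality 78 × 0.09 = 7.02
Sum = 71.69
Because the Execution minimum was not met, the result is No award.

No award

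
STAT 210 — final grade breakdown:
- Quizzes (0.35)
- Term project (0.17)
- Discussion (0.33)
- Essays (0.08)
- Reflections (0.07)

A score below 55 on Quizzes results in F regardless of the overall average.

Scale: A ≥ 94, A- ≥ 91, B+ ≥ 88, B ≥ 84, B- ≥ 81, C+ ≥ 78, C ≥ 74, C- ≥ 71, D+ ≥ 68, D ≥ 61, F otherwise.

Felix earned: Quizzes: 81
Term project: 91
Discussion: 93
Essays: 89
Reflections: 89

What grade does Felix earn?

Quizzes score 81 ≥ 55: minimum met.
Weighted total:
  Quizzes 81 × 0.35 = 28.35
  Term project 91 × 0.17 = 15.47
  Discussion 93 × 0.33 = 30.69
  Essays 89 × 0.08 = 7.12
  Reflections 89 × 0.07 = 6.23
Sum = 87.86
87.86 is ≥ 84 and < 88 → B

B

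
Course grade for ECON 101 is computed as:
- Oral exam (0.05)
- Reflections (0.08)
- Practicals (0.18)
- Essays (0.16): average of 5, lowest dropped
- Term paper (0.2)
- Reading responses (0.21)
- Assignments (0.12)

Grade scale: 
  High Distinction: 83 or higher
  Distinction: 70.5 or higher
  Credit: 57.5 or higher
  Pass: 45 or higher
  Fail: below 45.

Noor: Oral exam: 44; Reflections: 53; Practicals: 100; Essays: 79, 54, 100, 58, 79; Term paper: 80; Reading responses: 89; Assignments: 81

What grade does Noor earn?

Distinction

Essays: drop 54 → average of remaining 4 = 316/4 = 79
Weighted total:
  Oral exam 44 × 0.05 = 2.2
  Reflections 53 × 0.08 = 4.24
  Practicals 100 × 0.18 = 18
  Essays 79 × 0.16 = 12.64
  Term paper 80 × 0.2 = 16
  Reading responses 89 × 0.21 = 18.69
  Assignments 81 × 0.12 = 9.72
Sum = 81.49
81.49 is ≥ 70.5 and < 83 → Distinction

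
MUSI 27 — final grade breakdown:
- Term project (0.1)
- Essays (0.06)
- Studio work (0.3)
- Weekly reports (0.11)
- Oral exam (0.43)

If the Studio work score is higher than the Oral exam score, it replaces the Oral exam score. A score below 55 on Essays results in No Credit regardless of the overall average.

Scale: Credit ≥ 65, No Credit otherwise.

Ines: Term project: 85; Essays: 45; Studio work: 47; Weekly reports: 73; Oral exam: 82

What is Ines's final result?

Studio work (47) ≤ Oral exam (82), so Oral exam stays at 82.
Essays score 45 < 55: minimum not met.
Weighted total:
  Term project 85 × 0.1 = 8.5
  Essays 45 × 0.06 = 2.7
  Studio work 47 × 0.3 = 14.1
  Weekly reports 73 × 0.11 = 8.03
  Oral exam 82 × 0.43 = 35.26
Sum = 68.59
Because the Essays minimum was not met, the result is No Credit.

No Credit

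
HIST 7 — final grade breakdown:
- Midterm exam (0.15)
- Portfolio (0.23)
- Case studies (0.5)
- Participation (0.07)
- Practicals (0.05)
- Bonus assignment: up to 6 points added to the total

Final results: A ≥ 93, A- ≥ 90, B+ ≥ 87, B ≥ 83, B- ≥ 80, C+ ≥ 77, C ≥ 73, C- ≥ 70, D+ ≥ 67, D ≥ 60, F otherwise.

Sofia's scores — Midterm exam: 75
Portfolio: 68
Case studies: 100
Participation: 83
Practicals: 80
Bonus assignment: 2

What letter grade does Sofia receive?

B+

Weighted total:
  Midterm exam 75 × 0.15 = 11.25
  Portfolio 68 × 0.23 = 15.64
  Case studies 100 × 0.5 = 50
  Participation 83 × 0.07 = 5.81
  Practicals 80 × 0.05 = 4
Sum = 86.7
Bonus assignment: 86.7 + 2 = 88.7
88.7 is ≥ 87 and < 90 → B+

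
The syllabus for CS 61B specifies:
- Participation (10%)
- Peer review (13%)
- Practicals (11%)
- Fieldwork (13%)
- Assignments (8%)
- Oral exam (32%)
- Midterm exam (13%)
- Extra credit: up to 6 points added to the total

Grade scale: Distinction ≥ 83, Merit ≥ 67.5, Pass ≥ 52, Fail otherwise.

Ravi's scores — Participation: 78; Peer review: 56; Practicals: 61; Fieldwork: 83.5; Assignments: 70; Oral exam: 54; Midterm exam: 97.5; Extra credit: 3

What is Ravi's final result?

Merit

Weighted total:
  Participation 78 × 0.1 = 7.8
  Peer review 56 × 0.13 = 7.28
  Practicals 61 × 0.11 = 6.71
  Fieldwork 83.5 × 0.13 = 10.855
  Assignments 70 × 0.08 = 5.6
  Oral exam 54 × 0.32 = 17.28
  Midterm exam 97.5 × 0.13 = 12.675
Sum = 68.2
Extra credit: 68.2 + 3 = 71.2
71.2 is ≥ 67.5 and < 83 → Merit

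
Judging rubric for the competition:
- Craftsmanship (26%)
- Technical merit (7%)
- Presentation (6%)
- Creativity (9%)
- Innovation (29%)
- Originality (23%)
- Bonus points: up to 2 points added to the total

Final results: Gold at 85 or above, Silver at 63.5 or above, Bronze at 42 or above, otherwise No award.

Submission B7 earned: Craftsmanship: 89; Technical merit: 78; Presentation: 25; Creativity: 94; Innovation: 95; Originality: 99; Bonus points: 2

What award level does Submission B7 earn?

Gold

Weighted total:
  Craftsmanship 89 × 0.26 = 23.14
  Technical merit 78 × 0.07 = 5.46
  Presentation 25 × 0.06 = 1.5
  Creativity 94 × 0.09 = 8.46
  Innovation 95 × 0.29 = 27.55
  Originality 99 × 0.23 = 22.77
Sum = 88.88
Bonus points: 88.88 + 2 = 90.88
90.88 ≥ 85 → Gold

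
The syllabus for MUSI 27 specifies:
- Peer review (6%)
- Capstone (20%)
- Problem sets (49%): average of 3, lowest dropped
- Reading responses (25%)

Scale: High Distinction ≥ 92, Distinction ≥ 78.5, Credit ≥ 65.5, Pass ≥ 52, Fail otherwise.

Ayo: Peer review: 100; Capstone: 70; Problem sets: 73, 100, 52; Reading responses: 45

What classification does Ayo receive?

Problem sets: drop 52 → average of remaining 2 = 173/2 = 86.5
Weighted total:
  Peer review 100 × 0.06 = 6
  Capstone 70 × 0.2 = 14
  Problem sets 86.5 × 0.49 = 42.385
  Reading responses 45 × 0.25 = 11.25
Sum = 73.635
73.635 is ≥ 65.5 and < 78.5 → Credit

Credit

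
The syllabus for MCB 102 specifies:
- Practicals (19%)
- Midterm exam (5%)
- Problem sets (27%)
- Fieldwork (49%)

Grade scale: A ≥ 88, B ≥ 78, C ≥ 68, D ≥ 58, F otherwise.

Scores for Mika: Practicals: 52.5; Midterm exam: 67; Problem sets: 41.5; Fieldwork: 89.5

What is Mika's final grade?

Weighted total:
  Practicals 52.5 × 0.19 = 9.975
  Midterm exam 67 × 0.05 = 3.35
  Problem sets 41.5 × 0.27 = 11.205
  Fieldwork 89.5 × 0.49 = 43.855
Sum = 68.385
68.385 is ≥ 68 and < 78 → C

C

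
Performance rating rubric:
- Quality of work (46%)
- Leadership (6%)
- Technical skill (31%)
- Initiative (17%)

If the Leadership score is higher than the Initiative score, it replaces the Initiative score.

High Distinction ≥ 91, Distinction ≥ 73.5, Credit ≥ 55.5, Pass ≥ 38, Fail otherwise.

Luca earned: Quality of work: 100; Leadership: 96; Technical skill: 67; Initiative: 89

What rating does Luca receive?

Distinction

Leadership (96) > Initiative (89), so Initiative counts as 96.
Weighted total:
  Quality of work 100 × 0.46 = 46
  Leadership 96 × 0.06 = 5.76
  Technical skill 67 × 0.31 = 20.77
  Initiative 96 × 0.17 = 16.32
Sum = 88.85
88.85 is ≥ 73.5 and < 91 → Distinction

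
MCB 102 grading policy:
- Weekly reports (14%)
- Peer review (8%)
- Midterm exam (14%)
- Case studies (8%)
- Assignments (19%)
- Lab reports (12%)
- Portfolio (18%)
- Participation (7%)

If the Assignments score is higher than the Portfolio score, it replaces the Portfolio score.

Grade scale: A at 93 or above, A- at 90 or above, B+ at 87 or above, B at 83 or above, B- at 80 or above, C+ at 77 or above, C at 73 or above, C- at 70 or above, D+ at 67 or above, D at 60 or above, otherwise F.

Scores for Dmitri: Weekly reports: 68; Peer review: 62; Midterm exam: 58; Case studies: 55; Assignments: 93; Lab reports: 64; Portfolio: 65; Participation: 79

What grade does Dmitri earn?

Assignments (93) > Portfolio (65), so Portfolio counts as 93.
Weighted total:
  Weekly reports 68 × 0.14 = 9.52
  Peer review 62 × 0.08 = 4.96
  Midterm exam 58 × 0.14 = 8.12
  Case studies 55 × 0.08 = 4.4
  Assignments 93 × 0.19 = 17.67
  Lab reports 64 × 0.12 = 7.68
  Portfolio 93 × 0.18 = 16.74
  Participation 79 × 0.07 = 5.53
Sum = 74.62
74.62 is ≥ 73 and < 77 → C

C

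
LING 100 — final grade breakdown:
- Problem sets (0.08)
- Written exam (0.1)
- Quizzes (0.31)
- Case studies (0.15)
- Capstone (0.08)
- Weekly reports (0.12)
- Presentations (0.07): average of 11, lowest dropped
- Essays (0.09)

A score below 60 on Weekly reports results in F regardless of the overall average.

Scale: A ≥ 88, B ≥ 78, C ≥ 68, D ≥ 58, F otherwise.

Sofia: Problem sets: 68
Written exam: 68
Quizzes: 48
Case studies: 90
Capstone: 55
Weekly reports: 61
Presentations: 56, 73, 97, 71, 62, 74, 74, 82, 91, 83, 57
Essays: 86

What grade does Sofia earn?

Presentations: drop 56 → average of remaining 10 = 764/10 = 76.4
Weekly reports score 61 ≥ 60: minimum met.
Weighted total:
  Problem sets 68 × 0.08 = 5.44
  Written exam 68 × 0.1 = 6.8
  Quizzes 48 × 0.31 = 14.88
  Case studies 90 × 0.15 = 13.5
  Capstone 55 × 0.08 = 4.4
  Weekly reports 61 × 0.12 = 7.32
  Presentations 76.4 × 0.07 = 5.348
  Essays 86 × 0.09 = 7.74
Sum = 65.428
65.428 is ≥ 58 and < 68 → D

D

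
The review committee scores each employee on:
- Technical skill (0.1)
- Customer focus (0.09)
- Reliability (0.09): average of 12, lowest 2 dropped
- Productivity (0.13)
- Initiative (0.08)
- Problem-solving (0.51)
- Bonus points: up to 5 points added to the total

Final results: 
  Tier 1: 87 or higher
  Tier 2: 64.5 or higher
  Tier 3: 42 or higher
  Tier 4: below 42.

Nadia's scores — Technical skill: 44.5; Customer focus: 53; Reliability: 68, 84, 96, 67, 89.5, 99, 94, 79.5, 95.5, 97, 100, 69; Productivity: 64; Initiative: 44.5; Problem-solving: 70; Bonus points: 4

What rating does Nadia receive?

Reliability: drop 67, 68 → average of remaining 10 = 903.5/10 = 90.35
Weighted total:
  Technical skill 44.5 × 0.1 = 4.45
  Customer focus 53 × 0.09 = 4.77
  Reliability 90.35 × 0.09 = 8.1315
  Productivity 64 × 0.13 = 8.32
  Initiative 44.5 × 0.08 = 3.56
  Problem-solving 70 × 0.51 = 35.7
Sum = 64.9315
Bonus points: 64.9315 + 4 = 68.9315
68.9315 is ≥ 64.5 and < 87 → Tier 2

Tier 2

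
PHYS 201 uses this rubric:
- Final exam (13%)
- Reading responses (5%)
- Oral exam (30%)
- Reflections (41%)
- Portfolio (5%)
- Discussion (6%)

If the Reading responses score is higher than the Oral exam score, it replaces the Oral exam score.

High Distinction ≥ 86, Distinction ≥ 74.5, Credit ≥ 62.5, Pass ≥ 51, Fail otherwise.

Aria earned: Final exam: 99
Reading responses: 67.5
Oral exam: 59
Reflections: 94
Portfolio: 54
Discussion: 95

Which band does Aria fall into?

Distinction

Reading responses (67.5) > Oral exam (59), so Oral exam counts as 67.5.
Weighted total:
  Final exam 99 × 0.13 = 12.87
  Reading responses 67.5 × 0.05 = 3.375
  Oral exam 67.5 × 0.3 = 20.25
  Reflections 94 × 0.41 = 38.54
  Portfolio 54 × 0.05 = 2.7
  Discussion 95 × 0.06 = 5.7
Sum = 83.435
83.435 is ≥ 74.5 and < 86 → Distinction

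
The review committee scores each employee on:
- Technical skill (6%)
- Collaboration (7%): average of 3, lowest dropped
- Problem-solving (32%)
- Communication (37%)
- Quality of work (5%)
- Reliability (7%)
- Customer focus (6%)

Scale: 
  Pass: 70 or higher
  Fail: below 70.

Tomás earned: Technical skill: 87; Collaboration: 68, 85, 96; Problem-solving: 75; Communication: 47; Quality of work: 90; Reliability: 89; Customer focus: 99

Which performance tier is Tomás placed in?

Fail

Collaboration: drop 68 → average of remaining 2 = 181/2 = 90.5
Weighted total:
  Technical skill 87 × 0.06 = 5.22
  Collaboration 90.5 × 0.07 = 6.335
  Problem-solving 75 × 0.32 = 24
  Communication 47 × 0.37 = 17.39
  Quality of work 90 × 0.05 = 4.5
  Reliability 89 × 0.07 = 6.23
  Customer focus 99 × 0.06 = 5.94
Sum = 69.615
69.615 < 70 → Fail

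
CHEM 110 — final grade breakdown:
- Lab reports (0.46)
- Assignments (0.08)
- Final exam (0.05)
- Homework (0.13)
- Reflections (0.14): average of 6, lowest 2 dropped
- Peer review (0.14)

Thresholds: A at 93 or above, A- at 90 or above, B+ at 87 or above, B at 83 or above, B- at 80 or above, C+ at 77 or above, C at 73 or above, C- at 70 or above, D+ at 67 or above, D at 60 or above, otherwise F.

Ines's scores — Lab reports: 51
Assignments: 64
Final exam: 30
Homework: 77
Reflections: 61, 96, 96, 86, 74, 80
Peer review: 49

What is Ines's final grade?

F

Reflections: drop 61, 74 → average of remaining 4 = 358/4 = 89.5
Weighted total:
  Lab reports 51 × 0.46 = 23.46
  Assignments 64 × 0.08 = 5.12
  Final exam 30 × 0.05 = 1.5
  Homework 77 × 0.13 = 10.01
  Reflections 89.5 × 0.14 = 12.53
  Peer review 49 × 0.14 = 6.86
Sum = 59.48
59.48 < 60 → F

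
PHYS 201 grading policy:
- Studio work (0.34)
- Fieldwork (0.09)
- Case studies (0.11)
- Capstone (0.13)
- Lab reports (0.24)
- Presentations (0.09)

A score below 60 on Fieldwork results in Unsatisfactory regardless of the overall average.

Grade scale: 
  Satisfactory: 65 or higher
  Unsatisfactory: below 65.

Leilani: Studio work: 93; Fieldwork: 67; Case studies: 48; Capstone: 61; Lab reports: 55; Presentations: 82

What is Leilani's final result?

Satisfactory

Fieldwork score 67 ≥ 60: minimum met.
Weighted total:
  Studio work 93 × 0.34 = 31.62
  Fieldwork 67 × 0.09 = 6.03
  Case studies 48 × 0.11 = 5.28
  Capstone 61 × 0.13 = 7.93
  Lab reports 55 × 0.24 = 13.2
  Presentations 82 × 0.09 = 7.38
Sum = 71.44
71.44 ≥ 65 → Satisfactory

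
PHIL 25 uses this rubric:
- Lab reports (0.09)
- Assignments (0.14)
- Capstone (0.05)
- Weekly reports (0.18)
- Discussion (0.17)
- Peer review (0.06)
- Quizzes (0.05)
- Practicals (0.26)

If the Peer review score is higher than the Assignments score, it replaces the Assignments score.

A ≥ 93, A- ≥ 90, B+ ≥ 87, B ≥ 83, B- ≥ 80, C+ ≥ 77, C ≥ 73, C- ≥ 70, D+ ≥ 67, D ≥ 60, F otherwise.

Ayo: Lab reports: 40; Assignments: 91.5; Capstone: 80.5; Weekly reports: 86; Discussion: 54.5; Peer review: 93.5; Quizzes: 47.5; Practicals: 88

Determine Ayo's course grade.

C

Peer review (93.5) > Assignments (91.5), so Assignments counts as 93.5.
Weighted total:
  Lab reports 40 × 0.09 = 3.6
  Assignments 93.5 × 0.14 = 13.09
  Capstone 80.5 × 0.05 = 4.025
  Weekly reports 86 × 0.18 = 15.48
  Discussion 54.5 × 0.17 = 9.265
  Peer review 93.5 × 0.06 = 5.61
  Quizzes 47.5 × 0.05 = 2.375
  Practicals 88 × 0.26 = 22.88
Sum = 76.325
76.325 is ≥ 73 and < 77 → C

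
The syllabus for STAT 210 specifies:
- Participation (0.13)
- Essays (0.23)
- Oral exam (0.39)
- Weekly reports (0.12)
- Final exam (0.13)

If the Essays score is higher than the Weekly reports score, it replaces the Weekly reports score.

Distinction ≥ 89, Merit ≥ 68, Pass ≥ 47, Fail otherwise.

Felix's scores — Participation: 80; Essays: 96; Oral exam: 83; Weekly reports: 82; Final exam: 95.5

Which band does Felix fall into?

Essays (96) > Weekly reports (82), so Weekly reports counts as 96.
Weighted total:
  Participation 80 × 0.13 = 10.4
  Essays 96 × 0.23 = 22.08
  Oral exam 83 × 0.39 = 32.37
  Weekly reports 96 × 0.12 = 11.52
  Final exam 95.5 × 0.13 = 12.415
Sum = 88.785
88.785 is ≥ 68 and < 89 → Merit

Merit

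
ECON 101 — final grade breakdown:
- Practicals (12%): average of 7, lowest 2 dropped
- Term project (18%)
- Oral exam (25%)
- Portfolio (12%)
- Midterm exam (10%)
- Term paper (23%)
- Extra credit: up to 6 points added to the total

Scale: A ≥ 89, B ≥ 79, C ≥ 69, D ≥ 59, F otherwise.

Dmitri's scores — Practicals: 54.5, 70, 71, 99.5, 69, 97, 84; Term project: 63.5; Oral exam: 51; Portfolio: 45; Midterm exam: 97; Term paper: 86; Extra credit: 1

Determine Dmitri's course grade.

C

Practicals: drop 54.5, 69 → average of remaining 5 = 421.5/5 = 84.3
Weighted total:
  Practicals 84.3 × 0.12 = 10.116
  Term project 63.5 × 0.18 = 11.43
  Oral exam 51 × 0.25 = 12.75
  Portfolio 45 × 0.12 = 5.4
  Midterm exam 97 × 0.1 = 9.7
  Term paper 86 × 0.23 = 19.78
Sum = 69.176
Extra credit: 69.176 + 1 = 70.176
70.176 is ≥ 69 and < 79 → C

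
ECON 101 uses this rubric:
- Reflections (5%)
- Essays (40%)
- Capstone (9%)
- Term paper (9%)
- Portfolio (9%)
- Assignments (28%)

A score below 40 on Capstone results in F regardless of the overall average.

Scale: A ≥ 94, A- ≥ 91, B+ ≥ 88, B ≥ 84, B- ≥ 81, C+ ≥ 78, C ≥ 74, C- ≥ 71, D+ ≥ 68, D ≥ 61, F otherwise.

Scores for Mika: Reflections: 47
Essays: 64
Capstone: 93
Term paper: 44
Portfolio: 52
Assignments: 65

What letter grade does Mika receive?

Capstone score 93 ≥ 40: minimum met.
Weighted total:
  Reflections 47 × 0.05 = 2.35
  Essays 64 × 0.4 = 25.6
  Capstone 93 × 0.09 = 8.37
  Term paper 44 × 0.09 = 3.96
  Portfolio 52 × 0.09 = 4.68
  Assignments 65 × 0.28 = 18.2
Sum = 63.16
63.16 is ≥ 61 and < 68 → D

D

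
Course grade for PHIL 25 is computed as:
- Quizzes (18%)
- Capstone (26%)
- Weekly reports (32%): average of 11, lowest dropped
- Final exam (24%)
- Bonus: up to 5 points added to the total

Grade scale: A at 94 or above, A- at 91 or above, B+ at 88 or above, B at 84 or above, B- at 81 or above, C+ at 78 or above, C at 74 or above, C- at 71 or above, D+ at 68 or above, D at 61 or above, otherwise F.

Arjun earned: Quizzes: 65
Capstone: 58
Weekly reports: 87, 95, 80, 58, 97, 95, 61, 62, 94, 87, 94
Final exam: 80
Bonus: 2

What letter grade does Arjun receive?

C

Weekly reports: drop 58 → average of remaining 10 = 852/10 = 85.2
Weighted total:
  Quizzes 65 × 0.18 = 11.7
  Capstone 58 × 0.26 = 15.08
  Weekly reports 85.2 × 0.32 = 27.264
  Final exam 80 × 0.24 = 19.2
Sum = 73.244
Bonus: 73.244 + 2 = 75.244
75.244 is ≥ 74 and < 78 → C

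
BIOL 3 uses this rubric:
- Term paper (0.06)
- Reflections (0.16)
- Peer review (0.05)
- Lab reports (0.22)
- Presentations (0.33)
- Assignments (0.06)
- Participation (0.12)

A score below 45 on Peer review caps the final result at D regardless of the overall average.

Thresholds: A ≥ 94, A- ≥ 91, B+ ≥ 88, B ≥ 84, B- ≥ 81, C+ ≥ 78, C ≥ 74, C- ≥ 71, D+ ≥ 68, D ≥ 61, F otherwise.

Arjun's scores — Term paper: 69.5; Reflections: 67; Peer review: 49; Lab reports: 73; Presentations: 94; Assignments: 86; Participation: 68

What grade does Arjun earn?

Peer review score 49 ≥ 45: minimum met.
Weighted total:
  Term paper 69.5 × 0.06 = 4.17
  Reflections 67 × 0.16 = 10.72
  Peer review 49 × 0.05 = 2.45
  Lab reports 73 × 0.22 = 16.06
  Presentations 94 × 0.33 = 31.02
  Assignments 86 × 0.06 = 5.16
  Participation 68 × 0.12 = 8.16
Sum = 77.74
77.74 is ≥ 74 and < 78 → C

C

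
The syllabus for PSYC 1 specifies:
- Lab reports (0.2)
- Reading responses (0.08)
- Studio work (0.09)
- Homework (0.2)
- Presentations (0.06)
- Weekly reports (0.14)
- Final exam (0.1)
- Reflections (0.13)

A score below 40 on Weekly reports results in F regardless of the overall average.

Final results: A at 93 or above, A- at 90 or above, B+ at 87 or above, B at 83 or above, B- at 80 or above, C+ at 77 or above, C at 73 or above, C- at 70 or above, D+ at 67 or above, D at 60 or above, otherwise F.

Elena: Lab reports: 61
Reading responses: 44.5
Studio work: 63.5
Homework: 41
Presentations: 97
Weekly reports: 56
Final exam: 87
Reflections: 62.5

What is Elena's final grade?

D

Weekly reports score 56 ≥ 40: minimum met.
Weighted total:
  Lab reports 61 × 0.2 = 12.2
  Reading responses 44.5 × 0.08 = 3.56
  Studio work 63.5 × 0.09 = 5.715
  Homework 41 × 0.2 = 8.2
  Presentations 97 × 0.06 = 5.82
  Weekly reports 56 × 0.14 = 7.84
  Final exam 87 × 0.1 = 8.7
  Reflections 62.5 × 0.13 = 8.125
Sum = 60.16
60.16 is ≥ 60 and < 67 → D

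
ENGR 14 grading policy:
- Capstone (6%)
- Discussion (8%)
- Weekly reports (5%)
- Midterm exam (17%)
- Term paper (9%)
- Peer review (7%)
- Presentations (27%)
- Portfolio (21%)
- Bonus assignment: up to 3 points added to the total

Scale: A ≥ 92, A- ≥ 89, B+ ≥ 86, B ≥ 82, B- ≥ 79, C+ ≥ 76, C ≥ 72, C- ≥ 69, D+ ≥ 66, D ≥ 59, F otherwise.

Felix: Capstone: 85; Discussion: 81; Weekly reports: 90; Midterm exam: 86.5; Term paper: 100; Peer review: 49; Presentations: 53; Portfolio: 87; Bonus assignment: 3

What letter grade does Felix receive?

Weighted total:
  Capstone 85 × 0.06 = 5.1
  Discussion 81 × 0.08 = 6.48
  Weekly reports 90 × 0.05 = 4.5
  Midterm exam 86.5 × 0.17 = 14.705
  Term paper 100 × 0.09 = 9
  Peer review 49 × 0.07 = 3.43
  Presentations 53 × 0.27 = 14.31
  Portfolio 87 × 0.21 = 18.27
Sum = 75.795
Bonus assignment: 75.795 + 3 = 78.795
78.795 is ≥ 76 and < 79 → C+

C+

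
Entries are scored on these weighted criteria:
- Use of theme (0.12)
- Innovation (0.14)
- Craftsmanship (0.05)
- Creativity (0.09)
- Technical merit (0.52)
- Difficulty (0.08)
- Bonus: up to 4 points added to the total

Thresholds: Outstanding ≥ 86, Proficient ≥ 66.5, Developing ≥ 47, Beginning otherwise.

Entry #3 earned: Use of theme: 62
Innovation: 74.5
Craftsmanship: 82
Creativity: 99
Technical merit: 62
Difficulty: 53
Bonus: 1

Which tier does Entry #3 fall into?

Weighted total:
  Use of theme 62 × 0.12 = 7.44
  Innovation 74.5 × 0.14 = 10.43
  Craftsmanship 82 × 0.05 = 4.1
  Creativity 99 × 0.09 = 8.91
  Technical merit 62 × 0.52 = 32.24
  Difficulty 53 × 0.08 = 4.24
Sum = 67.36
Bonus: 67.36 + 1 = 68.36
68.36 is ≥ 66.5 and < 86 → Proficient

Proficient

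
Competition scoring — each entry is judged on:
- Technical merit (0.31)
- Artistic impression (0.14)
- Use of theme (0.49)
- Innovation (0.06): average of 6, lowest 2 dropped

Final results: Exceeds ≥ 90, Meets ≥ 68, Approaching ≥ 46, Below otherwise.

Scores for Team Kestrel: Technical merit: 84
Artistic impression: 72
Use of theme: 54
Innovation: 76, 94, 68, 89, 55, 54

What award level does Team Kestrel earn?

Innovation: drop 54, 55 → average of remaining 4 = 327/4 = 81.75
Weighted total:
  Technical merit 84 × 0.31 = 26.04
  Artistic impression 72 × 0.14 = 10.08
  Use of theme 54 × 0.49 = 26.46
  Innovation 81.75 × 0.06 = 4.905
Sum = 67.485
67.485 is ≥ 46 and < 68 → Approaching

Approaching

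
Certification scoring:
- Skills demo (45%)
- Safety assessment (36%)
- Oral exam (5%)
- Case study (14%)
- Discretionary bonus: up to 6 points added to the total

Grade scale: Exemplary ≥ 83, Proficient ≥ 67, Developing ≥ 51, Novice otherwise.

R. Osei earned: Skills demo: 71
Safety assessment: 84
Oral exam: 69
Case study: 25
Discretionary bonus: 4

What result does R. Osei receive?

Proficient

Weighted total:
  Skills demo 71 × 0.45 = 31.95
  Safety assessment 84 × 0.36 = 30.24
  Oral exam 69 × 0.05 = 3.45
  Case study 25 × 0.14 = 3.5
Sum = 69.14
Discretionary bonus: 69.14 + 4 = 73.14
73.14 is ≥ 67 and < 83 → Proficient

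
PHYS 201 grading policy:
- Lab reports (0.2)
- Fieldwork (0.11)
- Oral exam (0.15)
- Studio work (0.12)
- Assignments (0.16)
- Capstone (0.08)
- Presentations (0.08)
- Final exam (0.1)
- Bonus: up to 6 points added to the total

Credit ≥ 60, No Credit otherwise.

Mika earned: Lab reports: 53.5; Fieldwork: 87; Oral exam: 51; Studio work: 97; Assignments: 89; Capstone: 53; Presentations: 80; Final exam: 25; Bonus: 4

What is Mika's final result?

Weighted total:
  Lab reports 53.5 × 0.2 = 10.7
  Fieldwork 87 × 0.11 = 9.57
  Oral exam 51 × 0.15 = 7.65
  Studio work 97 × 0.12 = 11.64
  Assignments 89 × 0.16 = 14.24
  Capstone 53 × 0.08 = 4.24
  Presentations 80 × 0.08 = 6.4
  Final exam 25 × 0.1 = 2.5
Sum = 66.94
Bonus: 66.94 + 4 = 70.94
70.94 ≥ 60 → Credit

Credit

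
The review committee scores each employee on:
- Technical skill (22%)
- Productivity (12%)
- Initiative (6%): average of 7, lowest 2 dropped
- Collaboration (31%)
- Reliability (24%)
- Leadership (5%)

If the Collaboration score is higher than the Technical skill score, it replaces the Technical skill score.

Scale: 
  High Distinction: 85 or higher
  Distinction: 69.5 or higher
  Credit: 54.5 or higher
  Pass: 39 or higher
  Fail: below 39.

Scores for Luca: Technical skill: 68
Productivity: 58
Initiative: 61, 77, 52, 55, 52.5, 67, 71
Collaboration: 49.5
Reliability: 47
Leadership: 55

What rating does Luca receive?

Initiative: drop 52, 52.5 → average of remaining 5 = 331/5 = 66.2
Collaboration (49.5) ≤ Technical skill (68), so Technical skill stays at 68.
Weighted total:
  Technical skill 68 × 0.22 = 14.96
  Productivity 58 × 0.12 = 6.96
  Initiative 66.2 × 0.06 = 3.972
  Collaboration 49.5 × 0.31 = 15.345
  Reliability 47 × 0.24 = 11.28
  Leadership 55 × 0.05 = 2.75
Sum = 55.267
55.267 is ≥ 54.5 and < 69.5 → Credit

Credit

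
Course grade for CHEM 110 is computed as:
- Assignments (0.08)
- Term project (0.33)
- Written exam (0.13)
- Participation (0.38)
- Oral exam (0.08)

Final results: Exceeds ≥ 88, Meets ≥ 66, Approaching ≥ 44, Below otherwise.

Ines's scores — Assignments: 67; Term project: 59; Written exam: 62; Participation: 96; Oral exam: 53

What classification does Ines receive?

Weighted total:
  Assignments 67 × 0.08 = 5.36
  Term project 59 × 0.33 = 19.47
  Written exam 62 × 0.13 = 8.06
  Participation 96 × 0.38 = 36.48
  Oral exam 53 × 0.08 = 4.24
Sum = 73.61
73.61 is ≥ 66 and < 88 → Meets

Meets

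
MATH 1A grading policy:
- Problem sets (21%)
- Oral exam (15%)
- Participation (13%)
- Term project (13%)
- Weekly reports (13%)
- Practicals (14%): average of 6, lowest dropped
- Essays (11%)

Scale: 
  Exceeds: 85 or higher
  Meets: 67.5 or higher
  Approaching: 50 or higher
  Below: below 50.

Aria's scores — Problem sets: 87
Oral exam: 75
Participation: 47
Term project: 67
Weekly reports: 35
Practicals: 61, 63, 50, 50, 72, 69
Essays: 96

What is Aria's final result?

Practicals: drop 50 → average of remaining 5 = 315/5 = 63
Weighted total:
  Problem sets 87 × 0.21 = 18.27
  Oral exam 75 × 0.15 = 11.25
  Participation 47 × 0.13 = 6.11
  Term project 67 × 0.13 = 8.71
  Weekly reports 35 × 0.13 = 4.55
  Practicals 63 × 0.14 = 8.82
  Essays 96 × 0.11 = 10.56
Sum = 68.27
68.27 is ≥ 67.5 and < 85 → Meets

Meets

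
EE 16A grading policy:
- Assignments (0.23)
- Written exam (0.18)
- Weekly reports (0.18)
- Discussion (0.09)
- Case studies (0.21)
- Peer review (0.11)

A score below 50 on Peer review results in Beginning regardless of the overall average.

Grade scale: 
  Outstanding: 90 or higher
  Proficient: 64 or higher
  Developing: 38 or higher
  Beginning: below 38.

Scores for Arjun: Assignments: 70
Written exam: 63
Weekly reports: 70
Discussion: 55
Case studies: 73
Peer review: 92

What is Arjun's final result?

Proficient

Peer review score 92 ≥ 50: minimum met.
Weighted total:
  Assignments 70 × 0.23 = 16.1
  Written exam 63 × 0.18 = 11.34
  Weekly reports 70 × 0.18 = 12.6
  Discussion 55 × 0.09 = 4.95
  Case studies 73 × 0.21 = 15.33
  Peer review 92 × 0.11 = 10.12
Sum = 70.44
70.44 is ≥ 64 and < 90 → Proficient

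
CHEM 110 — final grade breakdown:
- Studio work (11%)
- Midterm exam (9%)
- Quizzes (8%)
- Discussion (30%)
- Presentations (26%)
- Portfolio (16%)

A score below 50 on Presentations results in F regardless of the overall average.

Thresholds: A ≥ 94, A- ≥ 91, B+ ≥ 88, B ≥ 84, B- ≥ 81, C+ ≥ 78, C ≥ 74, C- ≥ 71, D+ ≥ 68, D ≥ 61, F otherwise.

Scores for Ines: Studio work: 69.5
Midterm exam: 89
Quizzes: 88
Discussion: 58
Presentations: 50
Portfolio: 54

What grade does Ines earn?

D

Presentations score 50 ≥ 50: minimum met.
Weighted total:
  Studio work 69.5 × 0.11 = 7.645
  Midterm exam 89 × 0.09 = 8.01
  Quizzes 88 × 0.08 = 7.04
  Discussion 58 × 0.3 = 17.4
  Presentations 50 × 0.26 = 13
  Portfolio 54 × 0.16 = 8.64
Sum = 61.735
61.735 is ≥ 61 and < 68 → D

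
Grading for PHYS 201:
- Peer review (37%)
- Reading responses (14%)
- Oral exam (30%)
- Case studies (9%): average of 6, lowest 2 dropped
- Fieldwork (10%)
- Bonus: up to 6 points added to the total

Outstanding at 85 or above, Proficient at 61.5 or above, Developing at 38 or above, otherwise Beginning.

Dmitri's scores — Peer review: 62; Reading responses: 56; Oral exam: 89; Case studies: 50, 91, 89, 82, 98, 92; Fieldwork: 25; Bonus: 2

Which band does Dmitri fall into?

Proficient

Case studies: drop 50, 82 → average of remaining 4 = 370/4 = 92.5
Weighted total:
  Peer review 62 × 0.37 = 22.94
  Reading responses 56 × 0.14 = 7.84
  Oral exam 89 × 0.3 = 26.7
  Case studies 92.5 × 0.09 = 8.325
  Fieldwork 25 × 0.1 = 2.5
Sum = 68.305
Bonus: 68.305 + 2 = 70.305
70.305 is ≥ 61.5 and < 85 → Proficient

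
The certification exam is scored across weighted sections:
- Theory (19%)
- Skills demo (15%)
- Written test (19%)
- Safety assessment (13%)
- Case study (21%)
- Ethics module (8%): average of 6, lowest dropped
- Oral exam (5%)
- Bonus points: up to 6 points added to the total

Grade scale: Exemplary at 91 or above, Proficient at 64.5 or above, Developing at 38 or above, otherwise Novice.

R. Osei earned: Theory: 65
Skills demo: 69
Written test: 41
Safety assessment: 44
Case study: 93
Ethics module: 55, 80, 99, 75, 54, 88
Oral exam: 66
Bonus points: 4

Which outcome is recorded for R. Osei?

Proficient

Ethics module: drop 54 → average of remaining 5 = 397/5 = 79.4
Weighted total:
  Theory 65 × 0.19 = 12.35
  Skills demo 69 × 0.15 = 10.35
  Written test 41 × 0.19 = 7.79
  Safety assessment 44 × 0.13 = 5.72
  Case study 93 × 0.21 = 19.53
  Ethics module 79.4 × 0.08 = 6.352
  Oral exam 66 × 0.05 = 3.3
Sum = 65.392
Bonus points: 65.392 + 4 = 69.392
69.392 is ≥ 64.5 and < 91 → Proficient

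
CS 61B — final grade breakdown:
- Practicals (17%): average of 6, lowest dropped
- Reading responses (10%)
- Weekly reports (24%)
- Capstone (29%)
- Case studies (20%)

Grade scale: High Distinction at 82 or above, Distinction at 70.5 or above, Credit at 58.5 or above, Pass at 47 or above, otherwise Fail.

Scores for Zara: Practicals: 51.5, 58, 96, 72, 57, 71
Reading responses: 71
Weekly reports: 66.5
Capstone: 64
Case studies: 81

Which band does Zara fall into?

Practicals: drop 51.5 → average of remaining 5 = 354/5 = 70.8
Weighted total:
  Practicals 70.8 × 0.17 = 12.036
  Reading responses 71 × 0.1 = 7.1
  Weekly reports 66.5 × 0.24 = 15.96
  Capstone 64 × 0.29 = 18.56
  Case studies 81 × 0.2 = 16.2
Sum = 69.856
69.856 is ≥ 58.5 and < 70.5 → Credit

Credit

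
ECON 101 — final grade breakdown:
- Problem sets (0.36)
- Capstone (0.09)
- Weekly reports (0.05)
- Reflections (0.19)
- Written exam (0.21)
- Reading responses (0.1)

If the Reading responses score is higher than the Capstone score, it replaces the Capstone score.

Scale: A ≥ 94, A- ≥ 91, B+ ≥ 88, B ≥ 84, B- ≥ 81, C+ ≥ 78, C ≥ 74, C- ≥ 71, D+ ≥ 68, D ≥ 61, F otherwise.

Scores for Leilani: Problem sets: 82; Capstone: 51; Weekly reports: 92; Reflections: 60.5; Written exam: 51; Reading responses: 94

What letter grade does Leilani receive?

C

Reading responses (94) > Capstone (51), so Capstone counts as 94.
Weighted total:
  Problem sets 82 × 0.36 = 29.52
  Capstone 94 × 0.09 = 8.46
  Weekly reports 92 × 0.05 = 4.6
  Reflections 60.5 × 0.19 = 11.495
  Written exam 51 × 0.21 = 10.71
  Reading responses 94 × 0.1 = 9.4
Sum = 74.185
74.185 is ≥ 74 and < 78 → C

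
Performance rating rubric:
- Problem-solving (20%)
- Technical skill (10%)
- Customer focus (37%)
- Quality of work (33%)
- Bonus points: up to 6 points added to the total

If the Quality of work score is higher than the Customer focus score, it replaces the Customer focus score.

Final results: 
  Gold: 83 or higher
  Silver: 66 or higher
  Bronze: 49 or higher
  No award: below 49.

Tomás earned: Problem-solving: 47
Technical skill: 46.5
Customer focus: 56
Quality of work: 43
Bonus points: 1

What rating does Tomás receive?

Quality of work (43) ≤ Customer focus (56), so Customer focus stays at 56.
Weighted total:
  Problem-solving 47 × 0.2 = 9.4
  Technical skill 46.5 × 0.1 = 4.65
  Customer focus 56 × 0.37 = 20.72
  Quality of work 43 × 0.33 = 14.19
Sum = 48.96
Bonus points: 48.96 + 1 = 49.96
49.96 is ≥ 49 and < 66 → Bronze

Bronze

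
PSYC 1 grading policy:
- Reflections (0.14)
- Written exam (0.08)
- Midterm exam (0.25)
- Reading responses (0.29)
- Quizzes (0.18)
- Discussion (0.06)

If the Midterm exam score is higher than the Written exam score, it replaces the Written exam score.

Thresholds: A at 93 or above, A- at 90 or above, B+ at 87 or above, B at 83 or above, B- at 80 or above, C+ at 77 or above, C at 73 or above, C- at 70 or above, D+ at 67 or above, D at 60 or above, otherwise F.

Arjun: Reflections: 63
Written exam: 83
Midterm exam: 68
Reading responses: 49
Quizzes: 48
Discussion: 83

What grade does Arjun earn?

D

Midterm exam (68) ≤ Written exam (83), so Written exam stays at 83.
Weighted total:
  Reflections 63 × 0.14 = 8.82
  Written exam 83 × 0.08 = 6.64
  Midterm exam 68 × 0.25 = 17
  Reading responses 49 × 0.29 = 14.21
  Quizzes 48 × 0.18 = 8.64
  Discussion 83 × 0.06 = 4.98
Sum = 60.29
60.29 is ≥ 60 and < 67 → D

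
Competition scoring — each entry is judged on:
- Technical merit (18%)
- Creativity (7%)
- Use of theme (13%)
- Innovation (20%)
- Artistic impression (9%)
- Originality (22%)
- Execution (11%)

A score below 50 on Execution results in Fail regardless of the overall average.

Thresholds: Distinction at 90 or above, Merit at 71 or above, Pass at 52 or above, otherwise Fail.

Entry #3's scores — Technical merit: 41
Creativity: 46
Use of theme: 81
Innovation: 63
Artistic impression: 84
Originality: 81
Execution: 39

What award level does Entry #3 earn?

Execution score 39 < 50: minimum not met.
Weighted total:
  Technical merit 41 × 0.18 = 7.38
  Creativity 46 × 0.07 = 3.22
  Use of theme 81 × 0.13 = 10.53
  Innovation 63 × 0.2 = 12.6
  Artistic impression 84 × 0.09 = 7.56
  Originality 81 × 0.22 = 17.82
  Execution 39 × 0.11 = 4.29
Sum = 63.4
Because the Execution minimum was not met, the result is Fail.

Fail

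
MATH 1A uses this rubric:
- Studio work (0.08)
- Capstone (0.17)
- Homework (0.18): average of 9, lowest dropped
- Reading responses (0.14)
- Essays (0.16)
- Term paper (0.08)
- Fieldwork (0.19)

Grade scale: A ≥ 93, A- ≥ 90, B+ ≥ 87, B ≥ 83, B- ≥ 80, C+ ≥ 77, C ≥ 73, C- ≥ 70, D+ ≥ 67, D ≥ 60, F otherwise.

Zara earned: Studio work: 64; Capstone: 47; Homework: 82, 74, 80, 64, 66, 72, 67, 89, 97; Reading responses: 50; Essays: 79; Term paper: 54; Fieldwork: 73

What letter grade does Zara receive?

D

Homework: drop 64 → average of remaining 8 = 627/8 = 78.375
Weighted total:
  Studio work 64 × 0.08 = 5.12
  Capstone 47 × 0.17 = 7.99
  Homework 78.375 × 0.18 = 14.1075
  Reading responses 50 × 0.14 = 7
  Essays 79 × 0.16 = 12.64
  Term paper 54 × 0.08 = 4.32
  Fieldwork 73 × 0.19 = 13.87
Sum = 65.0475
65.0475 is ≥ 60 and < 67 → D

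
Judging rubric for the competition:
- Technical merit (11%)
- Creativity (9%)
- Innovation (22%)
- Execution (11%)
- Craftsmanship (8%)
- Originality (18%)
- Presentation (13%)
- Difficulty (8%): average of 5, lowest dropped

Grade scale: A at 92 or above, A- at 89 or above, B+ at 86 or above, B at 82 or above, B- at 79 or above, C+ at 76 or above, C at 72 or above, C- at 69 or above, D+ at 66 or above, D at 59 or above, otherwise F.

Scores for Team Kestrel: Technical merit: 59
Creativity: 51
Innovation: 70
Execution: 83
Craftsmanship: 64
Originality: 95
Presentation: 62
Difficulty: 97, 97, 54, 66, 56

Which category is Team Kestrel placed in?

Difficulty: drop 54 → average of remaining 4 = 316/4 = 79
Weighted total:
  Technical merit 59 × 0.11 = 6.49
  Creativity 51 × 0.09 = 4.59
  Innovation 70 × 0.22 = 15.4
  Execution 83 × 0.11 = 9.13
  Craftsmanship 64 × 0.08 = 5.12
  Originality 95 × 0.18 = 17.1
  Presentation 62 × 0.13 = 8.06
  Difficulty 79 × 0.08 = 6.32
Sum = 72.21
72.21 is ≥ 72 and < 76 → C

C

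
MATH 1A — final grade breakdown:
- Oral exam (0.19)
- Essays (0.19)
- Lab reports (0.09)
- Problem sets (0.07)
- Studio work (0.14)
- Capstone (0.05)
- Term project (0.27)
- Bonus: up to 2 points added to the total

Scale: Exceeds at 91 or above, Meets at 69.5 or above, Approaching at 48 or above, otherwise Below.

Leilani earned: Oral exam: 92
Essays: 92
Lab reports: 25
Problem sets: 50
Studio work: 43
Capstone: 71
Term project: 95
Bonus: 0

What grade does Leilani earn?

Meets

Weighted total:
  Oral exam 92 × 0.19 = 17.48
  Essays 92 × 0.19 = 17.48
  Lab reports 25 × 0.09 = 2.25
  Problem sets 50 × 0.07 = 3.5
  Studio work 43 × 0.14 = 6.02
  Capstone 71 × 0.05 = 3.55
  Term project 95 × 0.27 = 25.65
Sum = 75.93
Bonus: 75.93 + 0 = 75.93
75.93 is ≥ 69.5 and < 91 → Meets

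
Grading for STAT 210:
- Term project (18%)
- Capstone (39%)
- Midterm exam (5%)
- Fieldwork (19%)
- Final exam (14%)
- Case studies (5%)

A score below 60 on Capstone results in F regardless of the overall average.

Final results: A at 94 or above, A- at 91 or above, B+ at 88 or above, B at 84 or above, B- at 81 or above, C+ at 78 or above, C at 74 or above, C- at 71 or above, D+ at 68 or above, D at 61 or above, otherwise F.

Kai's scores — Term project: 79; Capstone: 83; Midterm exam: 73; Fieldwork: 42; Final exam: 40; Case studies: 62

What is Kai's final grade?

D

Capstone score 83 ≥ 60: minimum met.
Weighted total:
  Term project 79 × 0.18 = 14.22
  Capstone 83 × 0.39 = 32.37
  Midterm exam 73 × 0.05 = 3.65
  Fieldwork 42 × 0.19 = 7.98
  Final exam 40 × 0.14 = 5.6
  Case studies 62 × 0.05 = 3.1
Sum = 66.92
66.92 is ≥ 61 and < 68 → D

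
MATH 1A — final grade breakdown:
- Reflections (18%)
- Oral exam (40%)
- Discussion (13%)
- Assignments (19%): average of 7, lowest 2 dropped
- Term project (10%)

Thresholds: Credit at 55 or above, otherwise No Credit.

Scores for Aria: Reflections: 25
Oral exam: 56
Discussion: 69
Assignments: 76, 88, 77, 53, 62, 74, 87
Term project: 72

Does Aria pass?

Credit

Assignments: drop 53, 62 → average of remaining 5 = 402/5 = 80.4
Weighted total:
  Reflections 25 × 0.18 = 4.5
  Oral exam 56 × 0.4 = 22.4
  Discussion 69 × 0.13 = 8.97
  Assignments 80.4 × 0.19 = 15.276
  Term project 72 × 0.1 = 7.2
Sum = 58.346
58.346 ≥ 55 → Credit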